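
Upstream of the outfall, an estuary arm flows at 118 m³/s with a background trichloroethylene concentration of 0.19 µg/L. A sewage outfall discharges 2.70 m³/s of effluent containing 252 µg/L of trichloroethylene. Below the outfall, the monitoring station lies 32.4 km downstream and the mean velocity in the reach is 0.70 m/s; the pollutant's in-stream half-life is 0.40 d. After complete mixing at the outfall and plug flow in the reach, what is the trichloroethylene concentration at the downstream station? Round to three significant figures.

Mass balance: C = (118.0·0.1900 + 2.700·252.0) / 120.7 = 702.8/120.7 = 5.823 µg/L.
Travel time t = 32.4·1000 / 0.70 = 46290 s = 12.86 h.
Half-life 0.40 d → k = ln 2 / 0.40 = 1.733 d⁻¹.
Applying C = C₀e^(−kt): 5.823 × 0.3952 = 2.301 µg/L.

2.30 µg/L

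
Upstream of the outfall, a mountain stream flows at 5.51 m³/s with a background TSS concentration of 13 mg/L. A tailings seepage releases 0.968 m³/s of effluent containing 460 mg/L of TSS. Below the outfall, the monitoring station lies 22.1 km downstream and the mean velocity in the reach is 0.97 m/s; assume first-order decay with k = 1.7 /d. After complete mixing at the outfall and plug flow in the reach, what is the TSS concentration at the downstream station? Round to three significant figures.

Mixed concentration C = ΣQC/ΣQ = (5.510·13.00 + 0.9680·460.0) / 6.478 = 516.9/6.478 = 79.79 mg/L.
Travel time t = 22.1·1000 / 0.97 = 22780 s = 6.329 h.
Decay over the reach: 79.79·exp(−kt) = 79.79·0.6387 = 50.97 mg/L.

51.0 mg/L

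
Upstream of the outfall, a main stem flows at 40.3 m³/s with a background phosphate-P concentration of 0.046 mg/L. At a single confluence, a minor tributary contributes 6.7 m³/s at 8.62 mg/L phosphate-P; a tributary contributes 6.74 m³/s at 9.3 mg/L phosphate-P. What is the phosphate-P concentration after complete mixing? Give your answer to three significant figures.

2.28 mg/L

Mixed concentration C = ΣQC/ΣQ = (40.30·0.04600 + 6.700·8.620 + 6.740·9.300) / 53.74 = 122.3/53.74 = 2.276 mg/L.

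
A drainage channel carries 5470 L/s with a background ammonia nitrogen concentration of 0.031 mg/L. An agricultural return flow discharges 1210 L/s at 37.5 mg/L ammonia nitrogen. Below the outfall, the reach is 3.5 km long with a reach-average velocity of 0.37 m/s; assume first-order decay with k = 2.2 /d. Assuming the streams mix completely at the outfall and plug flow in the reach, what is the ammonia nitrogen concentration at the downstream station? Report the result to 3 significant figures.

5.36 mg/L

Conservation of mass: C = (5470·0.03100 + 1210·37.50) / 6680 = 45540/6680 = 6.818 mg/L.
Travel time t = 3.5·1000 / 0.37 = 9459 s = 2.628 h.
First-order decay: C = 6.818·exp(−k·t) = 6.818·0.7859 = 5.359 mg/L.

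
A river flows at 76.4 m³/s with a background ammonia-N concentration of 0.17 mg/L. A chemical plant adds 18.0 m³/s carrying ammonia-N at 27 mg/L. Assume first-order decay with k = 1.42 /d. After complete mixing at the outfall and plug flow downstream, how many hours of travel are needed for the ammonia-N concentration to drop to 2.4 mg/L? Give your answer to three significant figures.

13.3 h

Mass balance: C = (76.40·0.1700 + 18.00·27.00) / 94.40 = 499.0/94.40 = 5.286 mg/L.
5.286·exp(−k·t) = 2.4 → t = ln(5.286/2.4)/k = 48040 s = 13.34 h.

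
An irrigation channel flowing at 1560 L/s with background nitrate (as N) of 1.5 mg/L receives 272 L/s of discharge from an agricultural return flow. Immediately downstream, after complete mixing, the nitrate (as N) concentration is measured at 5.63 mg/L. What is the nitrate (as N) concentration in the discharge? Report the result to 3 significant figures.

29.3 mg/L

Mass balance: 1560·1.500 + 272.0·Cₑ = 1832·5.630
→ Cₑ = (1832·5.630 − 1560·1.500) / 272.0 = 29.32 mg/L.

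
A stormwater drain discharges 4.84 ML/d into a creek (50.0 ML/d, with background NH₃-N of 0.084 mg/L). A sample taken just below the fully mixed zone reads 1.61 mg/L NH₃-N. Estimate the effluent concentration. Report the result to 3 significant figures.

17.4 mg/L

Mass balance: 50.00·0.08400 + 4.840·Cₑ = 54.84·1.610
→ Cₑ = (54.84·1.610 − 50.00·0.08400) / 4.840 = 17.37 mg/L.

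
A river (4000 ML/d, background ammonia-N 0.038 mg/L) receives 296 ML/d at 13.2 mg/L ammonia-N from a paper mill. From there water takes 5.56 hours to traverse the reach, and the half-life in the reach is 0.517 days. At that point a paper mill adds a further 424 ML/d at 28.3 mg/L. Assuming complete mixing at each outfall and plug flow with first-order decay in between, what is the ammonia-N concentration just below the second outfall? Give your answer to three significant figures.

Flow-weighted average: C = (4000·0.03800 + 296.0·13.20) / 4296 = 4059/4296 = 0.9449 mg/L; combined flow 4296 ML/d.
Half-life 0.517 d → k = ln 2 / 0.517 = 1.341 d⁻¹.
Decay over the reach: 0.9449·exp(−kt) = 0.9449·0.7330 = 0.6926 mg/L.
Second outfall: C = (4296·0.6926 + 424.0·28.30)/4720 = 3.173 mg/L.

3.17 mg/L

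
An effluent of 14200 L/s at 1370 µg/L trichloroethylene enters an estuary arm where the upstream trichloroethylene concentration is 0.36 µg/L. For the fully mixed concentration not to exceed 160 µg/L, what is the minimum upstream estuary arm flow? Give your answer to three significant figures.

108000 L/s

Set C_mix = 160: (Q·0.3600 + 14200·1370) / (Q + 14200) = 160
→ Q = 14200·(1370 − 160)/(160 − 0.3600) = 107600 L/s.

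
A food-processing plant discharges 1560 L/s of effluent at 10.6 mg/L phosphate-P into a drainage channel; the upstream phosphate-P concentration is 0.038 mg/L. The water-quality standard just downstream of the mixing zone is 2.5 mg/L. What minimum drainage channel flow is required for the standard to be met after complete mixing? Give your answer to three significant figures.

Set C_mix = 2.5: (Q·0.03800 + 1560·10.60) / (Q + 1560) = 2.5
→ Q = 1560·(10.60 − 2.5)/(2.5 − 0.03800) = 5132 L/s.

5130 L/s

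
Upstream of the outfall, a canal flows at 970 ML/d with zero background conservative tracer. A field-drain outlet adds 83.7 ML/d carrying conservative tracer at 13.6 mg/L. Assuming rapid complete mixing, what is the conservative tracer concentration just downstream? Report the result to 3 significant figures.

1.08 mg/L

Mass balance: C = (970.0·0 + 83.70·13.60) / 1054 = 1138/1054 = 1.080 mg/L.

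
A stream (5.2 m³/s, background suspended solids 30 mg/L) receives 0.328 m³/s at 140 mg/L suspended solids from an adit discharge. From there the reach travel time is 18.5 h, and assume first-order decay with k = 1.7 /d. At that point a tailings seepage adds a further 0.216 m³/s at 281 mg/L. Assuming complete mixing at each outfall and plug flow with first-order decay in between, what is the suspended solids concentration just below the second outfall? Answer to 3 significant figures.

After mixing, C = (5.200·30.00 + 0.3280·140.0) / 5.528 = 201.9/5.528 = 36.53 mg/L; combined flow 5.528 m³/s.
Decay over the reach: 36.53·exp(−kt) = 36.53·0.2697 = 9.852 mg/L.
At the second outfall, C = (5.528·9.852 + 0.2160·281.0) / (5.528 + 0.2160) = 20.05 mg/L.

20.0 mg/L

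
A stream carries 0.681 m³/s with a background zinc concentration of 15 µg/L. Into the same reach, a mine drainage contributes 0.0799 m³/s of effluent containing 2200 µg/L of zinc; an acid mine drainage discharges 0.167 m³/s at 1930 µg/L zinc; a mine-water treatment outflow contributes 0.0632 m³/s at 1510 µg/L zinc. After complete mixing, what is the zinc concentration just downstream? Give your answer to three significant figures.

609 µg/L

Conservation of mass: C = (0.6810·15.00 + 0.07990·2200 + 0.1670·1930 + 0.06320·1510) / 0.9911 = 603.7/0.9911 = 609.2 µg/L.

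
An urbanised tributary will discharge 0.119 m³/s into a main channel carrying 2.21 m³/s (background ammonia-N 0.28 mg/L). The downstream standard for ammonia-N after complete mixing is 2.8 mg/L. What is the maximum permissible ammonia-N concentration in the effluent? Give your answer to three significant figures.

49.6 mg/L

At the limit, (Qr·Cr + Qe·Cₑ)/(Qr + Qe) = 2.8:
Cₑ = (2.329·2.8 − 2.210·0.2800) / 0.1190 = 49.60 mg/L.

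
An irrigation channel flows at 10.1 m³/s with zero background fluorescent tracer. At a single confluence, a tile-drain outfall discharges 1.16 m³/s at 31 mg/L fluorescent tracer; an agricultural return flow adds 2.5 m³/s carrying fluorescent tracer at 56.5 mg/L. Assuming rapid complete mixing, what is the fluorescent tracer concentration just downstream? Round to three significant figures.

12.9 mg/L

Mixed concentration C = ΣQC/ΣQ = (10.10·0 + 1.160·31.00 + 2.500·56.50) / 13.76 = 177.2/13.76 = 12.88 mg/L.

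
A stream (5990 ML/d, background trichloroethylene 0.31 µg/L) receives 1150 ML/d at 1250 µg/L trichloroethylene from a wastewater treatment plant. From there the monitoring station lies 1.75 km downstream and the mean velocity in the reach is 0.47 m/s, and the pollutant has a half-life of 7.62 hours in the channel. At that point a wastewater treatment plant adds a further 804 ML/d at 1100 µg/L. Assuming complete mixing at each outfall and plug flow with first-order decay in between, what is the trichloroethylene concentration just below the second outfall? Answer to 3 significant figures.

After mixing, C = (5990·0.3100 + 1150·1250) / 7140 = 1439000/7140 = 201.6 µg/L; combined flow 7140 ML/d.
Travel time t = 1.75·1000 / 0.47 = 3723 s = 1.034 h.
Half-life 7.62 h → k = ln 2 / 7.62 = 0.09096 h⁻¹ = 2.183 d⁻¹.
Applying C = C₀e^(−kt): 201.6 × 0.9102 = 183.5 µg/L.
At the second outfall, C = (7140·183.5 + 804.0·1100) / (7140 + 804.0) = 276.2 µg/L.

276 µg/L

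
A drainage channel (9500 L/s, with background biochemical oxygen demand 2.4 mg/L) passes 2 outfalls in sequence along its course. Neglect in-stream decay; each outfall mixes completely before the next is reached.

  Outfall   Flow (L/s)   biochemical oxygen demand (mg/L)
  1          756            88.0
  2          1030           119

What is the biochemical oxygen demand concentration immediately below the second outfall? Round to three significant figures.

After outfall 1: Q = 9500 + 756.0 = 10260 L/s; C = (9500·2.400 + 756.0·88.00)/10260 = 8.710 mg/L.
After outfall 2: Q = 10260 + 1030 = 11290 L/s; C = (10260·8.710 + 1030·119.0)/11290 = 18.78 mg/L.

18.8 mg/L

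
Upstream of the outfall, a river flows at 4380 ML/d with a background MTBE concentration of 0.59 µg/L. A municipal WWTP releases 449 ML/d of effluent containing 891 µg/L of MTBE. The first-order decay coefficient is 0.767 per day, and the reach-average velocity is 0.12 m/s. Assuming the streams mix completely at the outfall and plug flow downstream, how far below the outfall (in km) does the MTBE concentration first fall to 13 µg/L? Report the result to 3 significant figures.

25.1 km

Flow-weighted average: C = (4380·0.5900 + 449.0·891.0) / 4829 = 402600/4829 = 83.38 µg/L.
Set 83.38·exp(−k·t) = 13 → t = ln(83.38/13)/k = 209300 s = 58.15 h.
Distance = v·t = 0.12·209300 = 25120 m = 25.12 km.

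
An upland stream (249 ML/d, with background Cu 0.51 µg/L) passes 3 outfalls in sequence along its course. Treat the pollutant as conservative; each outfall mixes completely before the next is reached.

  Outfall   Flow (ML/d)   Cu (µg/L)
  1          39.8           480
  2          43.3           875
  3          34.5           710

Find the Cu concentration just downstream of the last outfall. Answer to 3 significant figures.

Below outfall 1: Q → 288.8 ML/d, C = (249.0·0.5100 + 39.80·480.0)/288.8 = 66.59 µg/L.
Below outfall 2: Q → 332.1 ML/d, C = (288.8·66.59 + 43.30·875.0)/332.1 = 172.0 µg/L.
Below outfall 3: Q → 366.6 ML/d, C = (332.1·172.0 + 34.50·710.0)/366.6 = 222.6 µg/L.

223 µg/L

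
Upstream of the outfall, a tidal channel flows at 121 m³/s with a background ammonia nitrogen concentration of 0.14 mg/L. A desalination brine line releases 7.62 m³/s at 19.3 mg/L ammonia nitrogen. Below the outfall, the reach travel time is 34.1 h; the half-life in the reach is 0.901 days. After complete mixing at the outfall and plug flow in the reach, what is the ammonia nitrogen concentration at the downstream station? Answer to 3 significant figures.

0.427 mg/L

Conservation of mass: C = (121.0·0.1400 + 7.620·19.30) / 128.6 = 164.0/128.6 = 1.275 mg/L.
Half-life 0.901 d → k = ln 2 / 0.901 = 0.7693 d⁻¹.
After decay, C = 1.275 × e^(−kt) = 1.275 × 0.3352 = 0.4274 mg/L.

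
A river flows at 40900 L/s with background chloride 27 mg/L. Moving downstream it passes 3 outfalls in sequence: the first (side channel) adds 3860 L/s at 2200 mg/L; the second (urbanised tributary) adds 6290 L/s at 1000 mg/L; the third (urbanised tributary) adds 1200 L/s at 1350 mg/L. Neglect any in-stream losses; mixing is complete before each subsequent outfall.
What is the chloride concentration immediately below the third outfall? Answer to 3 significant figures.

Outfall 1: combined Q = 44760 L/s; C = (40900·27.00 + 3860·2200)/44760 = 214.4 mg/L.
Outfall 2: combined Q = 51050 L/s; C = (44760·214.4 + 6290·1000)/51050 = 311.2 mg/L.
Outfall 3: combined Q = 52250 L/s; C = (51050·311.2 + 1200·1350)/52250 = 335.0 mg/L.

335 mg/L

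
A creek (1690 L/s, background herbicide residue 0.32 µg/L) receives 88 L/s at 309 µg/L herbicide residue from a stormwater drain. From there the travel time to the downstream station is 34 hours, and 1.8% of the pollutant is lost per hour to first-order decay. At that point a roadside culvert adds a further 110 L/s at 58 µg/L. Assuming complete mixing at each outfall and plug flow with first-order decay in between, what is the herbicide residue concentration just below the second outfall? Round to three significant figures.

11.3 µg/L

After mixing, C = (1690·0.3200 + 88.00·309.0) / 1778 = 27730/1778 = 15.60 µg/L; combined flow 1778 L/s.
1.8%/h lost → k = −ln(1 − 0.018) = 0.01816 h⁻¹.
First-order decay: C = 15.60·exp(−k·t) = 15.60·0.5393 = 8.411 µg/L.
Second outfall: C = (1778·8.411 + 110.0·58.00)/1888 = 11.30 µg/L.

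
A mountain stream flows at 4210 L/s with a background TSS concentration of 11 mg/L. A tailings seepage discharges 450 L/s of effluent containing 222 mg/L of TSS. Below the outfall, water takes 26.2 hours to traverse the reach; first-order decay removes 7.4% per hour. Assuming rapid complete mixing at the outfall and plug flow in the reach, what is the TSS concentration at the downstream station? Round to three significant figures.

Mixed concentration C = ΣQC/ΣQ = (4210·11.00 + 450.0·222.0) / 4660 = 146200/4660 = 31.38 mg/L.
7.4%/h lost → k = −ln(1 − 0.074) = 0.07688 h⁻¹.
First-order decay: C = 31.38·exp(−k·t) = 31.38·0.1334 = 4.186 mg/L.

4.19 mg/L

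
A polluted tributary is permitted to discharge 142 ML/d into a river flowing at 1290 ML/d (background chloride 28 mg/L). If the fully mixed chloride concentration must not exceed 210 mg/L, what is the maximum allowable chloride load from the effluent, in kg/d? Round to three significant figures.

Mass balance at the limit: 1290·28.00 + 142.0·Cₑ = 1432·210 → Cₑ = 1863 mg/L.
142.0 ML/d = 1.644 m³/s. Load = 1.644 m³/s × 1863 g/m³ × 86 400 s/d = 264600 kg/d.

265000 kg/d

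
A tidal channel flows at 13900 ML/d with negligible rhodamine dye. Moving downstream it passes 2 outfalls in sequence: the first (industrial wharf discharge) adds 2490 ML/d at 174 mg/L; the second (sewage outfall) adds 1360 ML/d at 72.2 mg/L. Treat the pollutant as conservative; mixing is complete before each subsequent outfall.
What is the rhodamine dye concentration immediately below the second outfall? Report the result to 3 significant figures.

29.9 mg/L

After outfall 1: Q = 13900 + 2490 = 16390 ML/d; C = (13900·0 + 2490·174.0)/16390 = 26.43 mg/L.
After outfall 2: Q = 16390 + 1360 = 17750 ML/d; C = (16390·26.43 + 1360·72.20)/17750 = 29.94 mg/L.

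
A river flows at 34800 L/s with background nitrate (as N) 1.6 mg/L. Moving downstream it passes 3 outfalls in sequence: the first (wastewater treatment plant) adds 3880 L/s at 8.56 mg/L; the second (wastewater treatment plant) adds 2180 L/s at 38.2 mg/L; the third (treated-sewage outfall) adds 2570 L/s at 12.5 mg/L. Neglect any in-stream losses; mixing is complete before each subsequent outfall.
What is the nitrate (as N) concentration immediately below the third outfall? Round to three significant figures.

4.70 mg/L

After outfall 1: Q = 34800 + 3880 = 38680 L/s; C = (34800·1.600 + 3880·8.560)/38680 = 2.298 mg/L.
After outfall 2: Q = 38680 + 2180 = 40860 L/s; C = (38680·2.298 + 2180·38.20)/40860 = 4.214 mg/L.
After outfall 3: Q = 40860 + 2570 = 43430 L/s; C = (40860·4.214 + 2570·12.50)/43430 = 4.704 mg/L.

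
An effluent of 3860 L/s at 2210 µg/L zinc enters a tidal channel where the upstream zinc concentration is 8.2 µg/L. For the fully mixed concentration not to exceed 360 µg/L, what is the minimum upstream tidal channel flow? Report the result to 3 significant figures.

Set C_mix = 360: (Q·8.200 + 3860·2210) / (Q + 3860) = 360
→ Q = 3860·(2210 − 360)/(360 − 8.200) = 20300 L/s.

20300 L/s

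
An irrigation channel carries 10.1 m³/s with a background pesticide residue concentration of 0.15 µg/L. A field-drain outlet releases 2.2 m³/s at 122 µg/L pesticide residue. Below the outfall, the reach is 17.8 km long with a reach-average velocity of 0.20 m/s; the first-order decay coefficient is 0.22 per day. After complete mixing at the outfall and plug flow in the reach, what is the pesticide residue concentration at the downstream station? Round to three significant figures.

Mass balance: C = (10.10·0.1500 + 2.200·122.0) / 12.30 = 269.9/12.30 = 21.94 µg/L.
Travel time t = 17.8·1000 / 0.20 = 89000 s = 24.72 h.
Applying C = C₀e^(−kt): 21.94 × 0.7972 = 17.49 µg/L.

17.5 µg/L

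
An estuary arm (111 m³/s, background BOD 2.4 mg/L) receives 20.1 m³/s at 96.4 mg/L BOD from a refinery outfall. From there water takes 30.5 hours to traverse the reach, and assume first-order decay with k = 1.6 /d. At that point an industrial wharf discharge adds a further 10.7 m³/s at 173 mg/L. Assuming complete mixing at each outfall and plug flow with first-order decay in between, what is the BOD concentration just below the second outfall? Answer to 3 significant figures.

Conservation of mass: C = (111.0·2.400 + 20.10·96.40) / 131.1 = 2204/131.1 = 16.81 mg/L; combined flow 131.1 m³/s.
Decay over the reach: 16.81·exp(−kt) = 16.81·0.1309 = 2.201 mg/L.
At the second outfall, C = (131.1·2.201 + 10.70·173.0) / (131.1 + 10.70) = 15.09 mg/L.

15.1 mg/L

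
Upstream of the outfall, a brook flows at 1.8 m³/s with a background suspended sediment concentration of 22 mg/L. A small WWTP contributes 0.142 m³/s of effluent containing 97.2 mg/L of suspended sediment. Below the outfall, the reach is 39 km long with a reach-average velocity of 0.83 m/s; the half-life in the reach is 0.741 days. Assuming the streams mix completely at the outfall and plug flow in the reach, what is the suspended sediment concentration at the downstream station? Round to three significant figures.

16.5 mg/L

After mixing, C = (1.800·22.00 + 0.1420·97.20) / 1.942 = 53.40/1.942 = 27.50 mg/L.
Travel time t = 39·1000 / 0.83 = 46990 s = 13.05 h.
Half-life 0.741 d → k = ln 2 / 0.741 = 0.9354 d⁻¹.
First-order decay: C = 27.50·exp(−k·t) = 27.50·0.6013 = 16.53 mg/L.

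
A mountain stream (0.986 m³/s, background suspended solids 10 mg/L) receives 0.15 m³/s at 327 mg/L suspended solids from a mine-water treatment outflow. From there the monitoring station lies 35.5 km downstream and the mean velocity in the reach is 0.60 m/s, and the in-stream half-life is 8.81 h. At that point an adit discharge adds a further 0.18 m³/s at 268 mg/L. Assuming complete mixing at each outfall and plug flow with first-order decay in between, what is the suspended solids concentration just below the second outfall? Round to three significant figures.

After mixing, C = (0.9860·10.00 + 0.1500·327.0) / 1.136 = 58.91/1.136 = 51.86 mg/L; combined flow 1.136 m³/s.
Travel time t = 35.5·1000 / 0.60 = 59170 s = 16.44 h.
Half-life 8.81 h → k = ln 2 / 8.81 = 0.07868 h⁻¹ = 1.888 d⁻¹.
Applying C = C₀e^(−kt): 51.86 × 0.2744 = 14.23 mg/L.
At the second outfall, C = (1.136·14.23 + 0.1800·268.0) / (1.136 + 0.1800) = 48.94 mg/L.

48.9 mg/L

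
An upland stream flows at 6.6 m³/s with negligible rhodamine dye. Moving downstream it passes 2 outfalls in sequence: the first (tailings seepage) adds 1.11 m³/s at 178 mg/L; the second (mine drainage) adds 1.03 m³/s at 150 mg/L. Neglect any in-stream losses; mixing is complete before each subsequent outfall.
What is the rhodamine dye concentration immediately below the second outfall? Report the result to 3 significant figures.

Below outfall 1: Q → 7.710 m³/s, C = (6.600·0 + 1.110·178.0)/7.710 = 25.63 mg/L.
Below outfall 2: Q → 8.740 m³/s, C = (7.710·25.63 + 1.030·150.0)/8.740 = 40.28 mg/L.

40.3 mg/L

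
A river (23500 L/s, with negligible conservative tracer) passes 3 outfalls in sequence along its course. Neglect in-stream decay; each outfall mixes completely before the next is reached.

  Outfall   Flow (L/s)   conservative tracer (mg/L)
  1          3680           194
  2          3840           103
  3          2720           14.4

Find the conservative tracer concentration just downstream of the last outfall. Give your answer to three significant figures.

Outfall 1: combined Q = 27180 L/s; C = (23500·0 + 3680·194.0)/27180 = 26.27 mg/L.
Outfall 2: combined Q = 31020 L/s; C = (27180·26.27 + 3840·103.0)/31020 = 35.77 mg/L.
Outfall 3: combined Q = 33740 L/s; C = (31020·35.77 + 2720·14.40)/33740 = 34.04 mg/L.

34.0 mg/L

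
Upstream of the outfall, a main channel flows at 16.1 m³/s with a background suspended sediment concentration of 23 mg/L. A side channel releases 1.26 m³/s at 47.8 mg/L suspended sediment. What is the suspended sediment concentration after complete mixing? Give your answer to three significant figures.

After mixing, C = (16.10·23.00 + 1.260·47.80) / 17.36 = 430.5/17.36 = 24.80 mg/L.

24.8 mg/L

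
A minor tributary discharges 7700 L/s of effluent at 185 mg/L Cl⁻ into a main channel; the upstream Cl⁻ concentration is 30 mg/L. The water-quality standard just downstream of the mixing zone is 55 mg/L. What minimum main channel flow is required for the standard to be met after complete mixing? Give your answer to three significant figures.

40000 L/s

Set C_mix = 55: (Q·30.00 + 7700·185.0) / (Q + 7700) = 55
→ Q = 7700·(185.0 − 55)/(55 − 30.00) = 40040 L/s.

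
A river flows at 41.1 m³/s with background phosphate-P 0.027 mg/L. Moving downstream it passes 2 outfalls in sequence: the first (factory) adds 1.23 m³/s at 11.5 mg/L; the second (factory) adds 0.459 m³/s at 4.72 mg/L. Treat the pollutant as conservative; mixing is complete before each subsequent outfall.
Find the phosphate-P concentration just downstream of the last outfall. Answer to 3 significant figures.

0.407 mg/L

After outfall 1: Q = 41.10 + 1.230 = 42.33 m³/s; C = (41.10·0.02700 + 1.230·11.50)/42.33 = 0.3604 mg/L.
After outfall 2: Q = 42.33 + 0.4590 = 42.79 m³/s; C = (42.33·0.3604 + 0.4590·4.720)/42.79 = 0.4071 mg/L.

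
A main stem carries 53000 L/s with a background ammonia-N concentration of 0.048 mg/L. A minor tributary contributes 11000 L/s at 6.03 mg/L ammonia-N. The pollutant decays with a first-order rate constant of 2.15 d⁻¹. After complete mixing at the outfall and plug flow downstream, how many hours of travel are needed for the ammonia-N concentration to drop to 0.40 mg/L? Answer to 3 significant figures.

11.0 h

Conservation of mass: C = (53000·0.04800 + 11000·6.030) / 64000 = 68870/64000 = 1.076 mg/L.
1.076·exp(−k·t) = 0.40 → t = ln(1.076/0.40)/k = 39770 s = 11.05 h.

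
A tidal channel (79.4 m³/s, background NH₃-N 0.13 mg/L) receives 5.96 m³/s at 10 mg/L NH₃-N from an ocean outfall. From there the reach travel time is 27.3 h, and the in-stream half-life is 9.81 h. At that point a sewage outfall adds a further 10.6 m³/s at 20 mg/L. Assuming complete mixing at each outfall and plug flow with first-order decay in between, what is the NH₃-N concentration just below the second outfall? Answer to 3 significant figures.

Mass balance: C = (79.40·0.1300 + 5.960·10.00) / 85.36 = 69.92/85.36 = 0.8191 mg/L; combined flow 85.36 m³/s.
Half-life 9.81 h → k = ln 2 / 9.81 = 0.07066 h⁻¹ = 1.696 d⁻¹.
First-order decay: C = 0.8191·exp(−k·t) = 0.8191·0.1453 = 0.1190 mg/L.
At the second outfall, C = (85.36·0.1190 + 10.60·20.00) / (85.36 + 10.60) = 2.315 mg/L.

2.32 mg/L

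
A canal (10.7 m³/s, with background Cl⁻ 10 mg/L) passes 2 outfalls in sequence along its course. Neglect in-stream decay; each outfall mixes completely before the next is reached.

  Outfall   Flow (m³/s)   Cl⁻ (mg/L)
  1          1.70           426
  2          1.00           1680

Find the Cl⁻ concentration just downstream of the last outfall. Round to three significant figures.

187 mg/L

Outfall 1: combined Q = 12.40 m³/s; C = (10.70·10.00 + 1.700·426.0)/12.40 = 67.03 mg/L.
Outfall 2: combined Q = 13.40 m³/s; C = (12.40·67.03 + 1.000·1680)/13.40 = 187.4 mg/L.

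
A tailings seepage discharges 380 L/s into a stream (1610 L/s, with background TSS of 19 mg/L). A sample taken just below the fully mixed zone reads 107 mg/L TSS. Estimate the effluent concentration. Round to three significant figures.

480 mg/L

Mass balance: 1610·19.00 + 380.0·Cₑ = 1990·107.0
→ Cₑ = (1990·107.0 − 1610·19.00) / 380.0 = 479.8 mg/L.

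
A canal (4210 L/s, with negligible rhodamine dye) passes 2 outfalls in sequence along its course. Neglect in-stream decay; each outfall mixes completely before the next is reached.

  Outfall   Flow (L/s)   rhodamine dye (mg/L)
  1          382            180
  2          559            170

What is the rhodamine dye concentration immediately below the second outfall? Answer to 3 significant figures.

After outfall 1: Q = 4210 + 382.0 = 4592 L/s; C = (4210·0 + 382.0·180.0)/4592 = 14.97 mg/L.
After outfall 2: Q = 4592 + 559.0 = 5151 L/s; C = (4592·14.97 + 559.0·170.0)/5151 = 31.80 mg/L.

31.8 mg/L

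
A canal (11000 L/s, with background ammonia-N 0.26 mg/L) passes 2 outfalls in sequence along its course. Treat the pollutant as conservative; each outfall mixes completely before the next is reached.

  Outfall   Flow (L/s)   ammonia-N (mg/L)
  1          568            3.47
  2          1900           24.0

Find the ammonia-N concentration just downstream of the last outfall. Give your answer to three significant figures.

Below outfall 1: Q → 11570 L/s, C = (11000·0.2600 + 568.0·3.470)/11570 = 0.4176 mg/L.
Below outfall 2: Q → 13470 L/s, C = (11570·0.4176 + 1900·24.00)/13470 = 3.745 mg/L.

3.74 mg/L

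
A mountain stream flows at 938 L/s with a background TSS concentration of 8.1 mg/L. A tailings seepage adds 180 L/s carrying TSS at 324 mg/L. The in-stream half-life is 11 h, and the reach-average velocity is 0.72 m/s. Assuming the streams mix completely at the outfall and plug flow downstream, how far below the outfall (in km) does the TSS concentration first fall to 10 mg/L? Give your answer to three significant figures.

73.0 km

Flow-weighted average: C = (938.0·8.100 + 180.0·324.0) / 1118 = 65920/1118 = 58.96 mg/L.
Half-life 11 h → k = ln 2 / 11 = 0.06301 h⁻¹ = 1.512 d⁻¹.
Set 58.96·exp(−k·t) = 10 → t = ln(58.96/10)/k = 101400 s = 28.16 h.
Distance = v·t = 0.72·101400 = 72980 m = 72.98 km.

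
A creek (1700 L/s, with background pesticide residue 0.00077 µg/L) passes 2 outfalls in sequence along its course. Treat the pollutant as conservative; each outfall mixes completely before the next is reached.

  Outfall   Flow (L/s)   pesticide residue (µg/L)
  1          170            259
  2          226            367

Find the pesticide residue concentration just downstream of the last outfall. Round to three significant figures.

Below outfall 1: Q → 1870 L/s, C = (1700·0.0007700 + 170.0·259.0)/1870 = 23.55 µg/L.
Below outfall 2: Q → 2096 L/s, C = (1870·23.55 + 226.0·367.0)/2096 = 60.58 µg/L.

60.6 µg/L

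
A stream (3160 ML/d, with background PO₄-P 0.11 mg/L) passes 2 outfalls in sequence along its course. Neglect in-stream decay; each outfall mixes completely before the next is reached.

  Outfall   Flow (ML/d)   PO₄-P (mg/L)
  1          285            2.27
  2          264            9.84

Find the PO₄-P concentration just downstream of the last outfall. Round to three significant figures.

After outfall 1: Q = 3160 + 285.0 = 3445 ML/d; C = (3160·0.1100 + 285.0·2.270)/3445 = 0.2887 mg/L.
After outfall 2: Q = 3445 + 264.0 = 3709 ML/d; C = (3445·0.2887 + 264.0·9.840)/3709 = 0.9685 mg/L.

0.969 mg/L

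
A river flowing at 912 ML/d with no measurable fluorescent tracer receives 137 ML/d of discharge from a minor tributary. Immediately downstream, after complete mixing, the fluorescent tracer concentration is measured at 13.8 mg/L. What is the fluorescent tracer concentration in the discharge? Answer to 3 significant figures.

Mass balance: 912.0·0 + 137.0·Cₑ = 1049·13.80
→ Cₑ = (1049·13.80 − 912.0·0) / 137.0 = 105.7 mg/L.

106 mg/L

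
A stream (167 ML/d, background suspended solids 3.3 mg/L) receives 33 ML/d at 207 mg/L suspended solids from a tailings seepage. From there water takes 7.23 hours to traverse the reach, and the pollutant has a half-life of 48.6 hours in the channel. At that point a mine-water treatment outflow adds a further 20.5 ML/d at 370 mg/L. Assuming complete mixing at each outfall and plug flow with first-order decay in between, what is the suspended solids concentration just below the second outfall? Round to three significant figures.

Conservation of mass: C = (167.0·3.300 + 33.00·207.0) / 200.0 = 7382/200.0 = 36.91 mg/L; combined flow 200.0 ML/d.
Half-life 48.6 h → k = ln 2 / 48.6 = 0.01426 h⁻¹ = 0.3423 d⁻¹.
Applying C = C₀e^(−kt): 36.91 × 0.9020 = 33.29 mg/L.
Second outfall: C = (200.0·33.29 + 20.50·370.0)/220.5 = 64.60 mg/L.

64.6 mg/L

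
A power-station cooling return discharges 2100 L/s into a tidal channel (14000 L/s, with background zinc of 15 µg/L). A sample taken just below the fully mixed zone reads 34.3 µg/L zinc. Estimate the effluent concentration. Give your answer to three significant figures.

163 µg/L

Mass balance: 14000·15.00 + 2100·Cₑ = 16100·34.30
→ Cₑ = (16100·34.30 − 14000·15.00) / 2100 = 163.0 µg/L.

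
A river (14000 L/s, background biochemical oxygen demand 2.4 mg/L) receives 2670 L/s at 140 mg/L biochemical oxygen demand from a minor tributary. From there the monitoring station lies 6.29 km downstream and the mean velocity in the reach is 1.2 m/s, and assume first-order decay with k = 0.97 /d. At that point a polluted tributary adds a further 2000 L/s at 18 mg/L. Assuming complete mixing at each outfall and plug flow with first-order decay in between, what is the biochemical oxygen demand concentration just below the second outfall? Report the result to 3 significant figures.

22.5 mg/L

After mixing, C = (14000·2.400 + 2670·140.0) / 16670 = 407400/16670 = 24.44 mg/L; combined flow 16670 L/s.
Travel time t = 6.29·1000 / 1.2 = 5242 s = 1.456 h.
After decay, C = 24.44 × e^(−kt) = 24.44 × 0.9429 = 23.04 mg/L.
At the second outfall, C = (16670·23.04 + 2000·18.00) / (16670 + 2000) = 22.50 mg/L.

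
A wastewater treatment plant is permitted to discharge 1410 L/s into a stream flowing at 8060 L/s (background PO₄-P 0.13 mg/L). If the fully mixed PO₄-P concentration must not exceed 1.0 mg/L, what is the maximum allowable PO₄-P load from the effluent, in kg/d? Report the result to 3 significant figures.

Mass balance at the limit: 8060·0.1300 + 1410·Cₑ = 9470·1.0 → Cₑ = 5.973 mg/L.
1410 L/s = 1.410 m³/s. Load = 1.410 m³/s × 5.973 g/m³ × 86 400 s/d = 727.7 kg/d.

728 kg/d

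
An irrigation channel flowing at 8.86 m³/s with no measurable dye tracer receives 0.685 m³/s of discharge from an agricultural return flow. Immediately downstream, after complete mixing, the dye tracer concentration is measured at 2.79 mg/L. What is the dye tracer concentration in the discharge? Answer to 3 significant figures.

38.9 mg/L

Mass balance: 8.860·0 + 0.6850·Cₑ = 9.545·2.790
→ Cₑ = (9.545·2.790 − 8.860·0) / 0.6850 = 38.88 mg/L.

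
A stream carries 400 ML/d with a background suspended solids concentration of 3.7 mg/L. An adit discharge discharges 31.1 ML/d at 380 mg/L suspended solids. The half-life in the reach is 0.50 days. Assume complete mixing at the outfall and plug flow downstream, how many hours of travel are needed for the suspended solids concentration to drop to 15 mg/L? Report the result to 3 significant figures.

Conservation of mass: C = (400.0·3.700 + 31.10·380.0) / 431.1 = 13300/431.1 = 30.85 mg/L.
Half-life 0.50 d → k = ln 2 / 0.50 = 1.386 d⁻¹.
30.85·exp(−k·t) = 15 → t = ln(30.85/15)/k = 44930 s = 12.48 h.

12.5 h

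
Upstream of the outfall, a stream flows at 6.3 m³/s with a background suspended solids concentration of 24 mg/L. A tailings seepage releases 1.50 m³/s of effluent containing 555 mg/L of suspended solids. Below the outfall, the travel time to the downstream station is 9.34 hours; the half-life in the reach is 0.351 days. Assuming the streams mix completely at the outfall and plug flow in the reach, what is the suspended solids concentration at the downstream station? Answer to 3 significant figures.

Mixed concentration C = ΣQC/ΣQ = (6.300·24.00 + 1.500·555.0) / 7.800 = 983.7/7.800 = 126.1 mg/L.
Half-life 0.351 d → k = ln 2 / 0.351 = 1.975 d⁻¹.
Applying C = C₀e^(−kt): 126.1 × 0.4637 = 58.48 mg/L.

58.5 mg/L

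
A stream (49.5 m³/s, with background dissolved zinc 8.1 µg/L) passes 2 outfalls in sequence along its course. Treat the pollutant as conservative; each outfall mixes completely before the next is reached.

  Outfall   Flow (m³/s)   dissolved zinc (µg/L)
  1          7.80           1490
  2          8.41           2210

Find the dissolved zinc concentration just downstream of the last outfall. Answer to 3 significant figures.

After outfall 1: Q = 49.50 + 7.800 = 57.30 m³/s; C = (49.50·8.100 + 7.800·1490)/57.30 = 209.8 µg/L.
After outfall 2: Q = 57.30 + 8.410 = 65.71 m³/s; C = (57.30·209.8 + 8.410·2210)/65.71 = 465.8 µg/L.

466 µg/L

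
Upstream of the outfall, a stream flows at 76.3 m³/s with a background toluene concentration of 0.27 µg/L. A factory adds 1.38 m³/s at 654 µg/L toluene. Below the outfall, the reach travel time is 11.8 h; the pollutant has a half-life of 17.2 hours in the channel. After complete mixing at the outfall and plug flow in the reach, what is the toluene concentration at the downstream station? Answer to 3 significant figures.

7.39 µg/L

Mass balance: C = (76.30·0.2700 + 1.380·654.0) / 77.68 = 923.1/77.68 = 11.88 µg/L.
Half-life 17.2 h → k = ln 2 / 17.2 = 0.04030 h⁻¹ = 0.9672 d⁻¹.
After decay, C = 11.88 × e^(−kt) = 11.88 × 0.6216 = 7.386 µg/L.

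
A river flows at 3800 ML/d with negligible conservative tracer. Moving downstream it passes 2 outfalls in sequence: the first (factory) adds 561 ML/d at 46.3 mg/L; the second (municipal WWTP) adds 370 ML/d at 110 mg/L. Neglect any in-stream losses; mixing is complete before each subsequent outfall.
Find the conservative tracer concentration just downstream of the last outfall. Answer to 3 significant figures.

14.1 mg/L

Outfall 1: combined Q = 4361 ML/d; C = (3800·0 + 561.0·46.30)/4361 = 5.956 mg/L.
Outfall 2: combined Q = 4731 ML/d; C = (4361·5.956 + 370.0·110.0)/4731 = 14.09 mg/L.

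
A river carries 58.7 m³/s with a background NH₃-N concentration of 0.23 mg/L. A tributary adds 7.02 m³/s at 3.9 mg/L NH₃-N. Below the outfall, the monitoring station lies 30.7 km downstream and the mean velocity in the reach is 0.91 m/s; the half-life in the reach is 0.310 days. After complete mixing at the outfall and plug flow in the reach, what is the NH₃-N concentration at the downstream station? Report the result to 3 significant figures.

0.260 mg/L

Conservation of mass: C = (58.70·0.2300 + 7.020·3.900) / 65.72 = 40.88/65.72 = 0.6220 mg/L.
Travel time t = 30.7·1000 / 0.91 = 33740 s = 9.371 h.
Half-life 0.310 d → k = ln 2 / 0.310 = 2.236 d⁻¹.
Applying C = C₀e^(−kt): 0.6220 × 0.4177 = 0.2598 mg/L.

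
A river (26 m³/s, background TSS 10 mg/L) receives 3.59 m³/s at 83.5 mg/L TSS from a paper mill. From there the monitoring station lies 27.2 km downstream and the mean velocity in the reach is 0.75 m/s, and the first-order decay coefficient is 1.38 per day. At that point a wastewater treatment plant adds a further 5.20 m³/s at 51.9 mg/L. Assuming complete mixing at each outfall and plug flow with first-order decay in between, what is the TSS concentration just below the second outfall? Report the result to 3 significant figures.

16.8 mg/L

Mass balance: C = (26.00·10.00 + 3.590·83.50) / 29.59 = 559.8/29.59 = 18.92 mg/L; combined flow 29.59 m³/s.
Travel time t = 27.2·1000 / 0.75 = 36270 s = 10.07 h.
Applying C = C₀e^(−kt): 18.92 × 0.5603 = 10.60 mg/L.
Second outfall: C = (29.59·10.60 + 5.200·51.90)/34.79 = 16.77 mg/L.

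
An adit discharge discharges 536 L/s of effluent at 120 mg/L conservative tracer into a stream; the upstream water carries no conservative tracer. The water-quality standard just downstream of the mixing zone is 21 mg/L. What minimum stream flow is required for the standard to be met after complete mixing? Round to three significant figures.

2530 L/s

Set C_mix = 21: (Q·0 + 536.0·120.0) / (Q + 536.0) = 21
→ Q = 536.0·(120.0 − 21)/(21 − 0) = 2527 L/s.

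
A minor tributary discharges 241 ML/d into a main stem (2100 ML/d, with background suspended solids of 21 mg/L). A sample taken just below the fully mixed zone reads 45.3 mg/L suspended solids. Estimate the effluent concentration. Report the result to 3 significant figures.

Mass balance: 2100·21.00 + 241.0·Cₑ = 2341·45.30
→ Cₑ = (2341·45.30 − 2100·21.00) / 241.0 = 257.0 mg/L.

257 mg/L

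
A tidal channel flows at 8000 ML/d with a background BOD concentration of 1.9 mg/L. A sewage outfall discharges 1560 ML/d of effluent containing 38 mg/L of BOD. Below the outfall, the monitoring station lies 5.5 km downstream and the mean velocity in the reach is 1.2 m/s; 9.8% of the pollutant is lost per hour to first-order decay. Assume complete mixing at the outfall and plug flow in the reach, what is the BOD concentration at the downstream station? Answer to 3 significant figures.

6.83 mg/L

Mixed concentration C = ΣQC/ΣQ = (8000·1.900 + 1560·38.00) / 9560 = 74480/9560 = 7.791 mg/L.
Travel time t = 5.5·1000 / 1.2 = 4583 s = 1.273 h.
9.8%/h lost → k = −ln(1 − 0.098) = 0.1031 h⁻¹.
First-order decay: C = 7.791·exp(−k·t) = 7.791·0.8769 = 6.832 mg/L.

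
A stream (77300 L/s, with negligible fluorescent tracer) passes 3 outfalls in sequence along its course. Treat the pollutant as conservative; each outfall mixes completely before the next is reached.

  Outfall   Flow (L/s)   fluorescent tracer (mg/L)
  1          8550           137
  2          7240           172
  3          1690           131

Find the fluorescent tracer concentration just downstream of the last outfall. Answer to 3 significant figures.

Below outfall 1: Q → 85850 L/s, C = (77300·0 + 8550·137.0)/85850 = 13.64 mg/L.
Below outfall 2: Q → 93090 L/s, C = (85850·13.64 + 7240·172.0)/93090 = 25.96 mg/L.
Below outfall 3: Q → 94780 L/s, C = (93090·25.96 + 1690·131.0)/94780 = 27.83 mg/L.

27.8 mg/L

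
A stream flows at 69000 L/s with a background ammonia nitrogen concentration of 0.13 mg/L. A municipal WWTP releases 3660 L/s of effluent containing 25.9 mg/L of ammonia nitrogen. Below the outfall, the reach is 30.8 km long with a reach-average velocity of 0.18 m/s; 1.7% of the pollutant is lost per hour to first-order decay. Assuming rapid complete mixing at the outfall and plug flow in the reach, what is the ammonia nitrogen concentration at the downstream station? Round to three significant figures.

Mass balance: C = (69000·0.1300 + 3660·25.90) / 72660 = 103800/72660 = 1.428 mg/L.
Travel time t = 30.8·1000 / 0.18 = 171100 s = 47.53 h.
1.7%/h lost → k = −ln(1 − 0.017) = 0.01715 h⁻¹.
Decay over the reach: 1.428·exp(−kt) = 1.428·0.4427 = 0.6321 mg/L.

0.632 mg/L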